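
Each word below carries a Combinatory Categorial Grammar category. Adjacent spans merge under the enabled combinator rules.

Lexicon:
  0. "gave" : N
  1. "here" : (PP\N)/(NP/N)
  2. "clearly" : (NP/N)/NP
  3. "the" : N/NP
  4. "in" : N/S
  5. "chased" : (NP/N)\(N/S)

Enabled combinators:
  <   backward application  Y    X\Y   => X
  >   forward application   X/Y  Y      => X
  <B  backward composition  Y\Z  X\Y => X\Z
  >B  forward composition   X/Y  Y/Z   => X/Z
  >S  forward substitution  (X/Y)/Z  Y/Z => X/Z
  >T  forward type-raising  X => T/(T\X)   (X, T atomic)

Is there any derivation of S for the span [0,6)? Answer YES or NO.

NO

N (PP\N)/(NP/N) (NP/N)/NP N/NP N/S (NP/N)\(N/S)
CKY chart[0,6] = {N/(N\PP), NP/(NP\PP), PP, PP/(PP\PP), S/(S\PP)}; S ∉ chart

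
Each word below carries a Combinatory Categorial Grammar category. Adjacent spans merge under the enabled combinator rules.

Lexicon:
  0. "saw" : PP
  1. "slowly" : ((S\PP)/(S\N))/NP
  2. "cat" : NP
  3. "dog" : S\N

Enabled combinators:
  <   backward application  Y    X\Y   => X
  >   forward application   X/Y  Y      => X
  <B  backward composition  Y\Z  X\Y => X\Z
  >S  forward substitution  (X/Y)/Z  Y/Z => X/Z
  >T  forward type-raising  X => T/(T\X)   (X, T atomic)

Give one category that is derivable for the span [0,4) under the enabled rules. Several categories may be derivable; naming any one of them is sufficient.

[0,4] S   <
  [0,1] "saw" : PP
  [1,4] S\PP   >
    [1,3] (S\PP)/(S\N)   >
      [1,2] "slowly" : ((S\PP)/(S\N))/NP
      [2,3] "cat" : NP
    [3,4] "dog" : S\N

S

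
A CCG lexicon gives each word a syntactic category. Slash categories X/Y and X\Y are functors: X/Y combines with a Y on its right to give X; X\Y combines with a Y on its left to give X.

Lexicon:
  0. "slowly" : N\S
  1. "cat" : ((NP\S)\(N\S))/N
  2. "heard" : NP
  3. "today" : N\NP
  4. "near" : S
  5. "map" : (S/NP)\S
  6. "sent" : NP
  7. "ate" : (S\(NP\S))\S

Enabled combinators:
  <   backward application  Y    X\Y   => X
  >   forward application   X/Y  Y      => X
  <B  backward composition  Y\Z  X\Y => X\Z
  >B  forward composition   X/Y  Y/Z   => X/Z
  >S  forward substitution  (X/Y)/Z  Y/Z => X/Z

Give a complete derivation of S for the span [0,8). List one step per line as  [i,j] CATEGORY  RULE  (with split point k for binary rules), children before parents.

[0,8] S   <
  [0,4] NP\S   <
    [0,1] "slowly" : N\S
    [1,4] (NP\S)\(N\S)   >
      [1,2] "cat" : ((NP\S)\(N\S))/N
      [2,4] N   <
        [2,3] "heard" : NP
        [3,4] "today" : N\NP
  [4,8] S\(NP\S)   <
    [4,7] S   >
      [4,6] S/NP   <
        [4,5] "near" : S
        [5,6] "map" : (S/NP)\S
      [6,7] "sent" : NP
    [7,8] "ate" : (S\(NP\S))\S

[0,1] N\S  lex  "slowly"
[1,2] ((NP\S)\(N\S))/N  lex  "cat"
[2,3] NP  lex  "heard"
[3,4] N\NP  lex  "today"
[2,4] N  <  k=3
[1,4] (NP\S)\(N\S)  >  k=2
[0,4] NP\S  <  k=1
[4,5] S  lex  "near"
[5,6] (S/NP)\S  lex  "map"
[4,6] S/NP  <  k=5
[6,7] NP  lex  "sent"
[4,7] S  >  k=6
[7,8] (S\(NP\S))\S  lex  "ate"
[4,8] S\(NP\S)  <  k=7
[0,8] S  <  k=4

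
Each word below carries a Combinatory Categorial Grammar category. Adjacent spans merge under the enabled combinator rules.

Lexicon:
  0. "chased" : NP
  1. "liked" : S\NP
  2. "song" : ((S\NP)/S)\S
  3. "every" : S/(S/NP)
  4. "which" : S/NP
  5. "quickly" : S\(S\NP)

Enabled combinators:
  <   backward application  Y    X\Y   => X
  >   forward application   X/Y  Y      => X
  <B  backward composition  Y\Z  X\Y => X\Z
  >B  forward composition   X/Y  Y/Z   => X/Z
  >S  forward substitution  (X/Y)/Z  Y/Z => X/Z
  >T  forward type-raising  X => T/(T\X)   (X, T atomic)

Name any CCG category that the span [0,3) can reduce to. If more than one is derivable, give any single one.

[0,6] S   <
  [0,5] S\NP   >
    [0,3] (S\NP)/S   <
      [0,2] S   >
        [0,1] S/(S\NP)   >T
          [0,1] "chased" : NP
        [1,2] "liked" : S\NP
      [2,3] "song" : ((S\NP)/S)\S
    [3,5] S   >
      [3,4] "every" : S/(S/NP)
      [4,5] "which" : S/NP
  [5,6] "quickly" : S\(S\NP)

(S\NP)/S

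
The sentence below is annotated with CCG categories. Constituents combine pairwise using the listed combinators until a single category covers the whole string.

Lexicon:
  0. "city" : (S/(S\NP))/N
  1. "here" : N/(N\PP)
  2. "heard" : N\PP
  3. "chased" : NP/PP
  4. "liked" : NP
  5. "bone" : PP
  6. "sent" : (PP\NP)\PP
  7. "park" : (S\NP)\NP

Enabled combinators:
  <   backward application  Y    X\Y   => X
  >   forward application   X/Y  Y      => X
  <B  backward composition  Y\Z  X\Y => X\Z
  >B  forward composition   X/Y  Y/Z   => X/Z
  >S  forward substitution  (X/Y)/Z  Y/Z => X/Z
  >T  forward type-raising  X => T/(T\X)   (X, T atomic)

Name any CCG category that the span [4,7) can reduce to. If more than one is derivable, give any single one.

PP

[0,8] S   >
  [0,3] S/(S\NP)   >
    [0,1] "city" : (S/(S\NP))/N
    [1,3] N   >
      [1,2] "here" : N/(N\PP)
      [2,3] "heard" : N\PP
  [3,8] S\NP   <
    [3,7] NP   >
      [3,4] "chased" : NP/PP
      [4,7] PP   <
        [4,5] "liked" : NP
        [5,7] PP\NP   <
          [5,6] "bone" : PP
          [6,7] "sent" : (PP\NP)\PP
    [7,8] "park" : (S\NP)\NP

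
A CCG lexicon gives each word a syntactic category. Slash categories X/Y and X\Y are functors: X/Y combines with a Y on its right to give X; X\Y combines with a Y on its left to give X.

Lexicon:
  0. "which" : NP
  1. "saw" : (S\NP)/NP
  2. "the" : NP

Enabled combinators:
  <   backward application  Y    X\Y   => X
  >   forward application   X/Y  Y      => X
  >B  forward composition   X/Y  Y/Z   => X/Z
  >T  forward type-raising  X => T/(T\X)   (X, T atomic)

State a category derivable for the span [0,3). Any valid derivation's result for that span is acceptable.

[0,3] S   <
  [0,1] "which" : NP
  [1,3] S\NP   >
    [1,2] "saw" : (S\NP)/NP
    [2,3] "the" : NP

S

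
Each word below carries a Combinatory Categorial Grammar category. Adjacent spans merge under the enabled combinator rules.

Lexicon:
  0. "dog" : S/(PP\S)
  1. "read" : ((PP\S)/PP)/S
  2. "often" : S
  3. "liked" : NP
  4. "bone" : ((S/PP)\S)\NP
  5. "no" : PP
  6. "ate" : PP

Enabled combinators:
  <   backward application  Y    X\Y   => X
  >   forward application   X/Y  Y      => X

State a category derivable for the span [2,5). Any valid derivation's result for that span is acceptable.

S/PP

[0,7] S   >
  [0,1] "dog" : S/(PP\S)
  [1,7] PP\S   >
    [1,6] (PP\S)/PP   >
      [1,2] "read" : ((PP\S)/PP)/S
      [2,6] S   >
        [2,5] S/PP   <
          [2,3] "often" : S
          [3,5] (S/PP)\S   <
            [3,4] "liked" : NP
            [4,5] "bone" : ((S/PP)\S)\NP
        [5,6] "no" : PP
    [6,7] "ate" : PP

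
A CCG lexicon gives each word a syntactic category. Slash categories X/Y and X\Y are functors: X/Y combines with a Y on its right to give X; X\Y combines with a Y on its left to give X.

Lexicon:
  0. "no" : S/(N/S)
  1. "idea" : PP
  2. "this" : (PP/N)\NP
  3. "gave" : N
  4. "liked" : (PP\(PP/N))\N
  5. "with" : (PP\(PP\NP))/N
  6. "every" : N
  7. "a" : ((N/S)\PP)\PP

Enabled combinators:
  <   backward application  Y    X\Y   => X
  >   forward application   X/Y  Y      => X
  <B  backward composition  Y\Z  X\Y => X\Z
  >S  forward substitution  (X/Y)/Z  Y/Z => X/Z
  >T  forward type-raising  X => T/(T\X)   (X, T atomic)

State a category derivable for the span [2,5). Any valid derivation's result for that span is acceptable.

PP\NP

[0,8] S   >
  [0,1] "no" : S/(N/S)
  [1,8] N/S   <
    [1,2] "idea" : PP
    [2,8] (N/S)\PP   <
      [2,7] PP   <
        [2,5] PP\NP   <B
          [2,3] "this" : (PP/N)\NP
          [3,5] PP\(PP/N)   <
            [3,4] "gave" : N
            [4,5] "liked" : (PP\(PP/N))\N
        [5,7] PP\(PP\NP)   >
          [5,6] "with" : (PP\(PP\NP))/N
          [6,7] "every" : N
      [7,8] "a" : ((N/S)\PP)\PP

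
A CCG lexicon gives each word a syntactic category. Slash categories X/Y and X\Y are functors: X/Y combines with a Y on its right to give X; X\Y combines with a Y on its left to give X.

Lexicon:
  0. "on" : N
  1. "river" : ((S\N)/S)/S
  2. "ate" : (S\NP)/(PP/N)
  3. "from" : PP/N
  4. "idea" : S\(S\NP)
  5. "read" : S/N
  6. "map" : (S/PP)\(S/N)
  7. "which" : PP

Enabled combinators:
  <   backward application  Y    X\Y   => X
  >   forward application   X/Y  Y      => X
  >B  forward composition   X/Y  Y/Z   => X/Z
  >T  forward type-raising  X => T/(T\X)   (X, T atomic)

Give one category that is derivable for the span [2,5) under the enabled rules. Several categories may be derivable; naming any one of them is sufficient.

S

[0,8] S   <
  [0,1] "on" : N
  [1,8] S\N   >
    [1,5] (S\N)/S   >
      [1,2] "river" : ((S\N)/S)/S
      [2,5] S   <
        [2,4] S\NP   >
          [2,3] "ate" : (S\NP)/(PP/N)
          [3,4] "from" : PP/N
        [4,5] "idea" : S\(S\NP)
    [5,8] S   >
      [5,7] S/PP   <
        [5,6] "read" : S/N
        [6,7] "map" : (S/PP)\(S/N)
      [7,8] "which" : PP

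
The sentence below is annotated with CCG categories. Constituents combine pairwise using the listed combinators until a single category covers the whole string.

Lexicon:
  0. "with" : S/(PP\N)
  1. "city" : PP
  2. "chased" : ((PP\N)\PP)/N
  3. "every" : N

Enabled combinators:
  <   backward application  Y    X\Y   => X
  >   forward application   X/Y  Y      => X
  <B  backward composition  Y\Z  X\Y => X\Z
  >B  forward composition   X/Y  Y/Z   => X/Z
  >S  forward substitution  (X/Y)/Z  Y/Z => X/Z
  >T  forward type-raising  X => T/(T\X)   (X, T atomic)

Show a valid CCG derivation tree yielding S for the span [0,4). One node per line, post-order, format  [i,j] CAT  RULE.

[0,1] S/(PP\N)  lex  "with"
[1,2] PP  lex  "city"
[2,3] ((PP\N)\PP)/N  lex  "chased"
[3,4] N  lex  "every"
[2,4] (PP\N)\PP  >  k=3
[1,4] PP\N  <  k=2
[0,4] S  >  k=1

[0,4] S   >
  [0,1] "with" : S/(PP\N)
  [1,4] PP\N   <
    [1,2] "city" : PP
    [2,4] (PP\N)\PP   >
      [2,3] "chased" : ((PP\N)\PP)/N
      [3,4] "every" : N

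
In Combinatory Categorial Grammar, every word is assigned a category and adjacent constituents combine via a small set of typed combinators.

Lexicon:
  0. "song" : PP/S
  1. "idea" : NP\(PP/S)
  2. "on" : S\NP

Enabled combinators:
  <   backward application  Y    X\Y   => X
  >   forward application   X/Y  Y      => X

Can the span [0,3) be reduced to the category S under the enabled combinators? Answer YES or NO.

YES

[0,3] S   <
  [0,2] NP   <
    [0,1] "song" : PP/S
    [1,2] "idea" : NP\(PP/S)
  [2,3] "on" : S\NP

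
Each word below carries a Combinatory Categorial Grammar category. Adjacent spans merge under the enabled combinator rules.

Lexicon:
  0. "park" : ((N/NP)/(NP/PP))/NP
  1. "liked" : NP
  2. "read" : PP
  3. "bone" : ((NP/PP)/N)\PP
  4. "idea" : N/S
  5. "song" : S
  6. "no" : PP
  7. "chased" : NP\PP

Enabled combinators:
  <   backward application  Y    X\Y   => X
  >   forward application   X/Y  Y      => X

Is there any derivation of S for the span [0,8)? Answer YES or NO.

((N/NP)/(NP/PP))/NP NP PP ((NP/PP)/N)\PP N/S S PP NP\PP
CKY chart[0,8] = {N}; S ∉ chart

NO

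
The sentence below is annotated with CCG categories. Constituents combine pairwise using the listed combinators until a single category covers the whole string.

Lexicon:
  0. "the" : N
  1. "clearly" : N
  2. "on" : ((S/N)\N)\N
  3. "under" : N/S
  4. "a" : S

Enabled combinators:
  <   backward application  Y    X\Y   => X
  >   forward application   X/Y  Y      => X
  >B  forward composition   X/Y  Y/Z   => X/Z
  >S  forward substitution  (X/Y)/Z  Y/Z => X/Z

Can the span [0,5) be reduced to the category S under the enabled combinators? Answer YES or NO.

[0,5] S   >
  [0,3] S/N   <
    [0,1] "the" : N
    [1,3] (S/N)\N   <
      [1,2] "clearly" : N
      [2,3] "on" : ((S/N)\N)\N
  [3,5] N   >
    [3,4] "under" : N/S
    [4,5] "a" : S

YES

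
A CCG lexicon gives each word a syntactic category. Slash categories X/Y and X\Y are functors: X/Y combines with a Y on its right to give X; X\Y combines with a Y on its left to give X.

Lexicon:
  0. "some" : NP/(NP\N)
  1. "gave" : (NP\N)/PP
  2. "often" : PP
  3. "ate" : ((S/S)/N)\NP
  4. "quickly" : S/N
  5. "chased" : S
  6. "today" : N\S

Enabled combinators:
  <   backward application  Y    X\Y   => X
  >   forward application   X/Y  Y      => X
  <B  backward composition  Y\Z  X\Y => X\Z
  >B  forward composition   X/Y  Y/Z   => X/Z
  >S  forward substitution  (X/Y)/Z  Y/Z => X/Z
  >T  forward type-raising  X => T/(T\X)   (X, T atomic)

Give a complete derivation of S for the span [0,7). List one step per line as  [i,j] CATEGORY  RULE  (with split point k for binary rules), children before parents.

[0,7] S   >
  [0,5] S/N   >S
    [0,4] (S/S)/N   <
      [0,3] NP   >
        [0,1] "some" : NP/(NP\N)
        [1,3] NP\N   >
          [1,2] "gave" : (NP\N)/PP
          [2,3] "often" : PP
      [3,4] "ate" : ((S/S)/N)\NP
    [4,5] "quickly" : S/N
  [5,7] N   >
    [5,6] N/(N\S)   >T
      [5,6] "chased" : S
    [6,7] "today" : N\S

[0,1] NP/(NP\N)  lex  "some"
[1,2] (NP\N)/PP  lex  "gave"
[2,3] PP  lex  "often"
[1,3] NP\N  >  k=2
[0,3] NP  >  k=1
[3,4] ((S/S)/N)\NP  lex  "ate"
[0,4] (S/S)/N  <  k=3
[4,5] S/N  lex  "quickly"
[0,5] S/N  >S  k=4
[5,6] S  lex  "chased"
[5,6] N/(N\S)  >T
[6,7] N\S  lex  "today"
[5,7] N  >  k=6
[0,7] S  >  k=5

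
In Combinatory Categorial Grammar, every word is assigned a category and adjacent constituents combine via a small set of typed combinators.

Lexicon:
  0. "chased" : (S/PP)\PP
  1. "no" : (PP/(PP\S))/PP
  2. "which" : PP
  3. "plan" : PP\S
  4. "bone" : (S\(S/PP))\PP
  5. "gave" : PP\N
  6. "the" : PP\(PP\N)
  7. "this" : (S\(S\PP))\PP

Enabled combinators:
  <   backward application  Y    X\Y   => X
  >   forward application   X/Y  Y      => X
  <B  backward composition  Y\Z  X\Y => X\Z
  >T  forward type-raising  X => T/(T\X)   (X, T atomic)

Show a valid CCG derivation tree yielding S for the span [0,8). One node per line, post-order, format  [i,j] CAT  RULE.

[0,8] S   <
  [0,5] S\PP   <B
    [0,1] "chased" : (S/PP)\PP
    [1,5] S\(S/PP)   <
      [1,4] PP   >
        [1,3] PP/(PP\S)   >
          [1,2] "no" : (PP/(PP\S))/PP
          [2,3] "which" : PP
        [3,4] "plan" : PP\S
      [4,5] "bone" : (S\(S/PP))\PP
  [5,8] S\(S\PP)   <
    [5,7] PP   <
      [5,6] "gave" : PP\N
      [6,7] "the" : PP\(PP\N)
    [7,8] "this" : (S\(S\PP))\PP

[0,1] (S/PP)\PP  lex  "chased"
[1,2] (PP/(PP\S))/PP  lex  "no"
[2,3] PP  lex  "which"
[1,3] PP/(PP\S)  >  k=2
[3,4] PP\S  lex  "plan"
[1,4] PP  >  k=3
[4,5] (S\(S/PP))\PP  lex  "bone"
[1,5] S\(S/PP)  <  k=4
[0,5] S\PP  <B  k=1
[5,6] PP\N  lex  "gave"
[6,7] PP\(PP\N)  lex  "the"
[5,7] PP  <  k=6
[7,8] (S\(S\PP))\PP  lex  "this"
[5,8] S\(S\PP)  <  k=7
[0,8] S  <  k=5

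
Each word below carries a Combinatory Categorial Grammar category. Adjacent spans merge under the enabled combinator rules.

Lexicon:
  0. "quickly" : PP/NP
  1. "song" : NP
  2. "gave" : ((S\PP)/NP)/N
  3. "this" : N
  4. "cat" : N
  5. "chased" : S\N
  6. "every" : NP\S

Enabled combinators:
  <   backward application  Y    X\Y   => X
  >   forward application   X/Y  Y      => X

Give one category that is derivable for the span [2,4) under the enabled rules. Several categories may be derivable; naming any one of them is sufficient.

(S\PP)/NP

[0,7] S   <
  [0,2] PP   >
    [0,1] "quickly" : PP/NP
    [1,2] "song" : NP
  [2,7] S\PP   >
    [2,4] (S\PP)/NP   >
      [2,3] "gave" : ((S\PP)/NP)/N
      [3,4] "this" : N
    [4,7] NP   <
      [4,6] S   <
        [4,5] "cat" : N
        [5,6] "chased" : S\N
      [6,7] "every" : NP\S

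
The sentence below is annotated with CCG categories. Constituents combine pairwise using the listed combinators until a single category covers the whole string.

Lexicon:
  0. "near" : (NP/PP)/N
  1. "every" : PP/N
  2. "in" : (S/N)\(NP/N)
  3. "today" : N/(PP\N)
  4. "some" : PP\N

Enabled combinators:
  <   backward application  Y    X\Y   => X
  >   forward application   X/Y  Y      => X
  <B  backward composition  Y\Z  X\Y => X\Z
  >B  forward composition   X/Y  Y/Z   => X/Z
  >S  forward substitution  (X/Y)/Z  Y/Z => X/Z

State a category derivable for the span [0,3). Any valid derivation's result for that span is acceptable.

[0,5] S   >
  [0,3] S/N   <
    [0,2] NP/N   >S
      [0,1] "near" : (NP/PP)/N
      [1,2] "every" : PP/N
    [2,3] "in" : (S/N)\(NP/N)
  [3,5] N   >
    [3,4] "today" : N/(PP\N)
    [4,5] "some" : PP\N

S/N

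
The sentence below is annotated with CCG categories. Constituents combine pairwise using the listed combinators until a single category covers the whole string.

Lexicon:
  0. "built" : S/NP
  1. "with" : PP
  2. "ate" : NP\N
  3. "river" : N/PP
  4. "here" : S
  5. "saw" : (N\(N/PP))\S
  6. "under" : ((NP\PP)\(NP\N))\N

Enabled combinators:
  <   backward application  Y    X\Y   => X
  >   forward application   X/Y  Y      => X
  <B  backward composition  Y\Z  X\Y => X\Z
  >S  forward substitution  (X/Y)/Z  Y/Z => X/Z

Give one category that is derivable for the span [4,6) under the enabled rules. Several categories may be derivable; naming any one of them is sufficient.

N\(N/PP)

[0,7] S   >
  [0,1] "built" : S/NP
  [1,7] NP   <
    [1,2] "with" : PP
    [2,7] NP\PP   <
      [2,3] "ate" : NP\N
      [3,7] (NP\PP)\(NP\N)   <
        [3,6] N   <
          [3,4] "river" : N/PP
          [4,6] N\(N/PP)   <
            [4,5] "here" : S
            [5,6] "saw" : (N\(N/PP))\S
        [6,7] "under" : ((NP\PP)\(NP\N))\N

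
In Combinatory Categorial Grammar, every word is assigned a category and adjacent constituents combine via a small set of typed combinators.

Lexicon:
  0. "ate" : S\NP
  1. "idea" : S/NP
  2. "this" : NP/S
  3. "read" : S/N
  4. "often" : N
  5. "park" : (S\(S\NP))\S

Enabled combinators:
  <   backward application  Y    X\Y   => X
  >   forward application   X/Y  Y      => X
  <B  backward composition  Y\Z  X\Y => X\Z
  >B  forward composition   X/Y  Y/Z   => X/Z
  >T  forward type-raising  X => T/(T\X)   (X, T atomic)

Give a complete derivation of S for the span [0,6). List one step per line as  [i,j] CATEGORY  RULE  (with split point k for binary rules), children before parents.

[0,1] S\NP  lex  "ate"
[1,2] S/NP  lex  "idea"
[2,3] NP/S  lex  "this"
[3,4] S/N  lex  "read"
[2,4] NP/N  >B  k=3
[1,4] S/N  >B  k=2
[4,5] N  lex  "often"
[1,5] S  >  k=4
[5,6] (S\(S\NP))\S  lex  "park"
[1,6] S\(S\NP)  <  k=5
[0,6] S  <  k=1

[0,6] S   <
  [0,1] "ate" : S\NP
  [1,6] S\(S\NP)   <
    [1,5] S   >
      [1,4] S/N   >B
        [1,2] "idea" : S/NP
        [2,4] NP/N   >B
          [2,3] "this" : NP/S
          [3,4] "read" : S/N
      [4,5] "often" : N
    [5,6] "park" : (S\(S\NP))\S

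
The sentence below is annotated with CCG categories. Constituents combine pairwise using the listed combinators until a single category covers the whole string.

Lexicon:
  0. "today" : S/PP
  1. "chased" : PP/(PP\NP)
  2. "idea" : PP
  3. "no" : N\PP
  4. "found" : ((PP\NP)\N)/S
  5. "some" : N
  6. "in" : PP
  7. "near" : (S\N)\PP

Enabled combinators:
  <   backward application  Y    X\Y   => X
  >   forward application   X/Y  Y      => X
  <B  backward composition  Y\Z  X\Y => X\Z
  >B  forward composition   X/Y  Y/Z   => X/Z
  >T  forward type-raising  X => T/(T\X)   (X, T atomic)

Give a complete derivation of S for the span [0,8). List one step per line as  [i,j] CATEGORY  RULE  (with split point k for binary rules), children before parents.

[0,8] S   >
  [0,1] "today" : S/PP
  [1,8] PP   >
    [1,2] "chased" : PP/(PP\NP)
    [2,8] PP\NP   <
      [2,4] N   <
        [2,3] "idea" : PP
        [3,4] "no" : N\PP
      [4,8] (PP\NP)\N   >
        [4,5] "found" : ((PP\NP)\N)/S
        [5,8] S   <
          [5,6] "some" : N
          [6,8] S\N   <
            [6,7] "in" : PP
            [7,8] "near" : (S\N)\PP

[0,1] S/PP  lex  "today"
[1,2] PP/(PP\NP)  lex  "chased"
[2,3] PP  lex  "idea"
[3,4] N\PP  lex  "no"
[2,4] N  <  k=3
[4,5] ((PP\NP)\N)/S  lex  "found"
[5,6] N  lex  "some"
[6,7] PP  lex  "in"
[7,8] (S\N)\PP  lex  "near"
[6,8] S\N  <  k=7
[5,8] S  <  k=6
[4,8] (PP\NP)\N  >  k=5
[2,8] PP\NP  <  k=4
[1,8] PP  >  k=2
[0,8] S  >  k=1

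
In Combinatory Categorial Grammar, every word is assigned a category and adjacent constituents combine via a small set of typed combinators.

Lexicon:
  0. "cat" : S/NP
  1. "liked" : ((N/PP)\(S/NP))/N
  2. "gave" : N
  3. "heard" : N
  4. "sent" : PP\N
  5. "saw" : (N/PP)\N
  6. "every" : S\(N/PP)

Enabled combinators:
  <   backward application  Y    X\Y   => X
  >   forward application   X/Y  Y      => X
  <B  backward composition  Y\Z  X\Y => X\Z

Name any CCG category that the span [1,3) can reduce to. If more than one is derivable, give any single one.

[0,7] S   <
  [0,5] N   >
    [0,3] N/PP   <
      [0,1] "cat" : S/NP
      [1,3] (N/PP)\(S/NP)   >
        [1,2] "liked" : ((N/PP)\(S/NP))/N
        [2,3] "gave" : N
    [3,5] PP   <
      [3,4] "heard" : N
      [4,5] "sent" : PP\N
  [5,7] S\N   <B
    [5,6] "saw" : (N/PP)\N
    [6,7] "every" : S\(N/PP)

(N/PP)\(S/NP)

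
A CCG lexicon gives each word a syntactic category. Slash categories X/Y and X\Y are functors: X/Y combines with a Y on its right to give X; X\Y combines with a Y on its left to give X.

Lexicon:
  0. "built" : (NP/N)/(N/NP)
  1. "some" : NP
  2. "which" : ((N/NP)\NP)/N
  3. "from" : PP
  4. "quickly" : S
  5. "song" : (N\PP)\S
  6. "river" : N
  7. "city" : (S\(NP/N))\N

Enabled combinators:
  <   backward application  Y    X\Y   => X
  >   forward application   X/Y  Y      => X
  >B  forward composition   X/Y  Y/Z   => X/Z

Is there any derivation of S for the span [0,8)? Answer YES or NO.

YES

[0,8] S   <
  [0,6] NP/N   >
    [0,1] "built" : (NP/N)/(N/NP)
    [1,6] N/NP   <
      [1,2] "some" : NP
      [2,6] (N/NP)\NP   >
        [2,3] "which" : ((N/NP)\NP)/N
        [3,6] N   <
          [3,4] "from" : PP
          [4,6] N\PP   <
            [4,5] "quickly" : S
            [5,6] "song" : (N\PP)\S
  [6,8] S\(NP/N)   <
    [6,7] "river" : N
    [7,8] "city" : (S\(NP/N))\N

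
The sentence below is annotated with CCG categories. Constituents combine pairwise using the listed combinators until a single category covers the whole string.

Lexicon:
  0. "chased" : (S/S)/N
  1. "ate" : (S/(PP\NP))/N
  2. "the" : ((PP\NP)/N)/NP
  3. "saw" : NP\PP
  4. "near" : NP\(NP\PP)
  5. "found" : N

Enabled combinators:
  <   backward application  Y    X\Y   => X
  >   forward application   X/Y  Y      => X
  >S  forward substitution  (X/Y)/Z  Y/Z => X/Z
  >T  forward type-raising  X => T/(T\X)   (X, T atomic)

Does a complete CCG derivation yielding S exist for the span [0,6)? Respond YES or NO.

YES

[0,6] S   >
  [0,5] S/N   >S
    [0,1] "chased" : (S/S)/N
    [1,5] S/N   >S
      [1,2] "ate" : (S/(PP\NP))/N
      [2,5] (PP\NP)/N   >
        [2,3] "the" : ((PP\NP)/N)/NP
        [3,5] NP   <
          [3,4] "saw" : NP\PP
          [4,5] "near" : NP\(NP\PP)
  [5,6] "found" : N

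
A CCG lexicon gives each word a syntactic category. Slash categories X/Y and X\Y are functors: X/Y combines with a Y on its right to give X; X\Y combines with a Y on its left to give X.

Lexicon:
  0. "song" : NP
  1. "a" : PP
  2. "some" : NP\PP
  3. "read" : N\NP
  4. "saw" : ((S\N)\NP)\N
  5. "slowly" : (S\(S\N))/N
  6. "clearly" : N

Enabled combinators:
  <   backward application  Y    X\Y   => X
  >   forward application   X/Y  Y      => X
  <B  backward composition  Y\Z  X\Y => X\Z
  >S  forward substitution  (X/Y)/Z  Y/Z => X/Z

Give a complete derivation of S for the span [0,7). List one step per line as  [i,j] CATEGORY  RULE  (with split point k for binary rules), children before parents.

[0,7] S   <
  [0,1] "song" : NP
  [1,7] S\NP   <B
    [1,5] (S\N)\NP   <
      [1,4] N   <
        [1,3] NP   <
          [1,2] "a" : PP
          [2,3] "some" : NP\PP
        [3,4] "read" : N\NP
      [4,5] "saw" : ((S\N)\NP)\N
    [5,7] S\(S\N)   >
      [5,6] "slowly" : (S\(S\N))/N
      [6,7] "clearly" : N

[0,1] NP  lex  "song"
[1,2] PP  lex  "a"
[2,3] NP\PP  lex  "some"
[1,3] NP  <  k=2
[3,4] N\NP  lex  "read"
[1,4] N  <  k=3
[4,5] ((S\N)\NP)\N  lex  "saw"
[1,5] (S\N)\NP  <  k=4
[5,6] (S\(S\N))/N  lex  "slowly"
[6,7] N  lex  "clearly"
[5,7] S\(S\N)  >  k=6
[1,7] S\NP  <B  k=5
[0,7] S  <  k=1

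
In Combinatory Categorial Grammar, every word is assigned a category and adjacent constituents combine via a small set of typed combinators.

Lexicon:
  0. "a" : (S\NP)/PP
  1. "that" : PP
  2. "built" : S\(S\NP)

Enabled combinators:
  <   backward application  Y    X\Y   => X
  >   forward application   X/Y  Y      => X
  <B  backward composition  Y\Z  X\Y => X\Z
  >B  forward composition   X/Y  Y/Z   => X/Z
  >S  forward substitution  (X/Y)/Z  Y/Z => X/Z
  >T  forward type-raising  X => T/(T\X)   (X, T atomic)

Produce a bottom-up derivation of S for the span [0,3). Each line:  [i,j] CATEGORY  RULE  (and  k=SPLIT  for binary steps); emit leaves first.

[0,1] (S\NP)/PP  lex  "a"
[1,2] PP  lex  "that"
[0,2] S\NP  >  k=1
[2,3] S\(S\NP)  lex  "built"
[0,3] S  <  k=2

[0,3] S   <
  [0,2] S\NP   >
    [0,1] "a" : (S\NP)/PP
    [1,2] "that" : PP
  [2,3] "built" : S\(S\NP)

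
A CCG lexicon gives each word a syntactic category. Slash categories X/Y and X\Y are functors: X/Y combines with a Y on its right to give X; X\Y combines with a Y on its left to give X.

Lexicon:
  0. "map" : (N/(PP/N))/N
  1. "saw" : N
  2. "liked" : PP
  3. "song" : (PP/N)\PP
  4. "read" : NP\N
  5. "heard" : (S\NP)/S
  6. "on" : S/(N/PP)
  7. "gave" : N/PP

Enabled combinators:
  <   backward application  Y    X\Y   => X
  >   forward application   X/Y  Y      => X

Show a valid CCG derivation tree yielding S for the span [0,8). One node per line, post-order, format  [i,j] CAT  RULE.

[0,1] (N/(PP/N))/N  lex  "map"
[1,2] N  lex  "saw"
[0,2] N/(PP/N)  >  k=1
[2,3] PP  lex  "liked"
[3,4] (PP/N)\PP  lex  "song"
[2,4] PP/N  <  k=3
[0,4] N  >  k=2
[4,5] NP\N  lex  "read"
[0,5] NP  <  k=4
[5,6] (S\NP)/S  lex  "heard"
[6,7] S/(N/PP)  lex  "on"
[7,8] N/PP  lex  "gave"
[6,8] S  >  k=7
[5,8] S\NP  >  k=6
[0,8] S  <  k=5

[0,8] S   <
  [0,5] NP   <
    [0,4] N   >
      [0,2] N/(PP/N)   >
        [0,1] "map" : (N/(PP/N))/N
        [1,2] "saw" : N
      [2,4] PP/N   <
        [2,3] "liked" : PP
        [3,4] "song" : (PP/N)\PP
    [4,5] "read" : NP\N
  [5,8] S\NP   >
    [5,6] "heard" : (S\NP)/S
    [6,8] S   >
      [6,7] "on" : S/(N/PP)
      [7,8] "gave" : N/PP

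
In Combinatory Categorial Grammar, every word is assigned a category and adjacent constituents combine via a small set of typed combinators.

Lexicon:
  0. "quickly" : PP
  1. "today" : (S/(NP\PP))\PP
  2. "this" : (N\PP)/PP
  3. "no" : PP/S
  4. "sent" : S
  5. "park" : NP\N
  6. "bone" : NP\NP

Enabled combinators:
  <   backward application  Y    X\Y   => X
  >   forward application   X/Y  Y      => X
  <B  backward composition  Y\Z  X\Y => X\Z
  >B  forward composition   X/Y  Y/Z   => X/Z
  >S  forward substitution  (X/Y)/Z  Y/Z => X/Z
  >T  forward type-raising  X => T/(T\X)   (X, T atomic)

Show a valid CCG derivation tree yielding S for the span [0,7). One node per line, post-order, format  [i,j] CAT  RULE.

[0,7] S   >
  [0,2] S/(NP\PP)   <
    [0,1] "quickly" : PP
    [1,2] "today" : (S/(NP\PP))\PP
  [2,7] NP\PP   <B
    [2,5] N\PP   >
      [2,3] "this" : (N\PP)/PP
      [3,5] PP   >
        [3,4] "no" : PP/S
        [4,5] "sent" : S
    [5,7] NP\N   <B
      [5,6] "park" : NP\N
      [6,7] "bone" : NP\NP

[0,1] PP  lex  "quickly"
[1,2] (S/(NP\PP))\PP  lex  "today"
[0,2] S/(NP\PP)  <  k=1
[2,3] (N\PP)/PP  lex  "this"
[3,4] PP/S  lex  "no"
[4,5] S  lex  "sent"
[3,5] PP  >  k=4
[2,5] N\PP  >  k=3
[5,6] NP\N  lex  "park"
[6,7] NP\NP  lex  "bone"
[5,7] NP\N  <B  k=6
[2,7] NP\PP  <B  k=5
[0,7] S  >  k=2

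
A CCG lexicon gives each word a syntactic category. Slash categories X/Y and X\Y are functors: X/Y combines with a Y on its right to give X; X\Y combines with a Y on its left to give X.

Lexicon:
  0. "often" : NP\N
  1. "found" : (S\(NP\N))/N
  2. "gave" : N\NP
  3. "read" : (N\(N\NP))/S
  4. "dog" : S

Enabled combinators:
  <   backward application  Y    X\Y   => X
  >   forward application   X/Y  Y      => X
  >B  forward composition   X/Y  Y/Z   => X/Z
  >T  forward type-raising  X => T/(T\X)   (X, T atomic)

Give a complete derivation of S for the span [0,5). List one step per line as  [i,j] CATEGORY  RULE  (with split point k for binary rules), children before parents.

[0,1] NP\N  lex  "often"
[1,2] (S\(NP\N))/N  lex  "found"
[2,3] N\NP  lex  "gave"
[3,4] (N\(N\NP))/S  lex  "read"
[4,5] S  lex  "dog"
[3,5] N\(N\NP)  >  k=4
[2,5] N  <  k=3
[1,5] S\(NP\N)  >  k=2
[0,5] S  <  k=1

[0,5] S   <
  [0,1] "often" : NP\N
  [1,5] S\(NP\N)   >
    [1,2] "found" : (S\(NP\N))/N
    [2,5] N   <
      [2,3] "gave" : N\NP
      [3,5] N\(N\NP)   >
        [3,4] "read" : (N\(N\NP))/S
        [4,5] "dog" : S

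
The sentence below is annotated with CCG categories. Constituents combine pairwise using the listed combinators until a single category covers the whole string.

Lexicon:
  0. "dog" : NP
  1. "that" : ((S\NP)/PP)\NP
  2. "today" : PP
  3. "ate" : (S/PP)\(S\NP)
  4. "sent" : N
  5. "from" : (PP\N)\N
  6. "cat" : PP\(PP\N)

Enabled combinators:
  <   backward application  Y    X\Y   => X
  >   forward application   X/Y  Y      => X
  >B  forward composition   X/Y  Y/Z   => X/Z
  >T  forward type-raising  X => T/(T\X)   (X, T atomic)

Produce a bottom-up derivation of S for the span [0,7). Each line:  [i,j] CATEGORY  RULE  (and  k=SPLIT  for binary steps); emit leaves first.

[0,1] NP  lex  "dog"
[1,2] ((S\NP)/PP)\NP  lex  "that"
[0,2] (S\NP)/PP  <  k=1
[2,3] PP  lex  "today"
[0,3] S\NP  >  k=2
[3,4] (S/PP)\(S\NP)  lex  "ate"
[0,4] S/PP  <  k=3
[4,5] N  lex  "sent"
[5,6] (PP\N)\N  lex  "from"
[4,6] PP\N  <  k=5
[6,7] PP\(PP\N)  lex  "cat"
[4,7] PP  <  k=6
[0,7] S  >  k=4

[0,7] S   >
  [0,4] S/PP   <
    [0,3] S\NP   >
      [0,2] (S\NP)/PP   <
        [0,1] "dog" : NP
        [1,2] "that" : ((S\NP)/PP)\NP
      [2,3] "today" : PP
    [3,4] "ate" : (S/PP)\(S\NP)
  [4,7] PP   <
    [4,6] PP\N   <
      [4,5] "sent" : N
      [5,6] "from" : (PP\N)\N
    [6,7] "cat" : PP\(PP\N)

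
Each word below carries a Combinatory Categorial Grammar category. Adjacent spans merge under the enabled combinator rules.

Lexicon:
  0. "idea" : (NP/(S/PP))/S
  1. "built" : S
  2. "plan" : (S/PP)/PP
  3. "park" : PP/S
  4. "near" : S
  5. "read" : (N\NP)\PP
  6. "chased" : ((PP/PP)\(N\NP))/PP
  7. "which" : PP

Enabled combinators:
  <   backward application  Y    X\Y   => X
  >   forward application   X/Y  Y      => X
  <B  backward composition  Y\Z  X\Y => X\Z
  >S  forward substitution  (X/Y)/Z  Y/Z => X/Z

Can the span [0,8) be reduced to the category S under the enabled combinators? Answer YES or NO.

(NP/(S/PP))/S S (S/PP)/PP PP/S S (N\NP)\PP ((PP/PP)\(N\NP))/PP PP
CKY chart[0,8] = {NP}; S ∉ chart

NO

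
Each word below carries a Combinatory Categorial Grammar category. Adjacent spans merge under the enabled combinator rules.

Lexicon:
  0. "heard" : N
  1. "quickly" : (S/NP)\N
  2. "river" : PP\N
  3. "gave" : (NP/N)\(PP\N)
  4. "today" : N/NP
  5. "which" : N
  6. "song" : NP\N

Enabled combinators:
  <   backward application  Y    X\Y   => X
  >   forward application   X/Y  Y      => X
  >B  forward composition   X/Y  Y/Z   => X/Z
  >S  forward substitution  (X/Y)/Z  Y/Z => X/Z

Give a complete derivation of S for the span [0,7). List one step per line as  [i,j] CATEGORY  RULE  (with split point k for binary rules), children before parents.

[0,1] N  lex  "heard"
[1,2] (S/NP)\N  lex  "quickly"
[0,2] S/NP  <  k=1
[2,3] PP\N  lex  "river"
[3,4] (NP/N)\(PP\N)  lex  "gave"
[2,4] NP/N  <  k=3
[4,5] N/NP  lex  "today"
[5,6] N  lex  "which"
[6,7] NP\N  lex  "song"
[5,7] NP  <  k=6
[4,7] N  >  k=5
[2,7] NP  >  k=4
[0,7] S  >  k=2

[0,7] S   >
  [0,2] S/NP   <
    [0,1] "heard" : N
    [1,2] "quickly" : (S/NP)\N
  [2,7] NP   >
    [2,4] NP/N   <
      [2,3] "river" : PP\N
      [3,4] "gave" : (NP/N)\(PP\N)
    [4,7] N   >
      [4,5] "today" : N/NP
      [5,7] NP   <
        [5,6] "which" : N
        [6,7] "song" : NP\N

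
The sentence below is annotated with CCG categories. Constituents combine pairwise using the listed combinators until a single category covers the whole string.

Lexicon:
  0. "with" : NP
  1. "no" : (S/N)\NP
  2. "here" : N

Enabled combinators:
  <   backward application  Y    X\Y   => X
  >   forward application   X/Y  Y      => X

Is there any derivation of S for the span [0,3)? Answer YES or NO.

YES

[0,3] S   >
  [0,2] S/N   <
    [0,1] "with" : NP
    [1,2] "no" : (S/N)\NP
  [2,3] "here" : N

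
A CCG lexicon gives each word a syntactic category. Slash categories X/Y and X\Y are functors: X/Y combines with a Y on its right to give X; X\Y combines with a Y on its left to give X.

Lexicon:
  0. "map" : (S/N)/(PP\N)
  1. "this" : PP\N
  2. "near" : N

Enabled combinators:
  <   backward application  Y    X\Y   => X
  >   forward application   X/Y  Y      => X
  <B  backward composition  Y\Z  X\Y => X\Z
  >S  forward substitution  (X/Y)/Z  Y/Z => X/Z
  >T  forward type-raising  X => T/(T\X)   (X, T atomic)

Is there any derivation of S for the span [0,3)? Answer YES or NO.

YES

[0,3] S   >
  [0,2] S/N   >
    [0,1] "map" : (S/N)/(PP\N)
    [1,2] "this" : PP\N
  [2,3] "near" : N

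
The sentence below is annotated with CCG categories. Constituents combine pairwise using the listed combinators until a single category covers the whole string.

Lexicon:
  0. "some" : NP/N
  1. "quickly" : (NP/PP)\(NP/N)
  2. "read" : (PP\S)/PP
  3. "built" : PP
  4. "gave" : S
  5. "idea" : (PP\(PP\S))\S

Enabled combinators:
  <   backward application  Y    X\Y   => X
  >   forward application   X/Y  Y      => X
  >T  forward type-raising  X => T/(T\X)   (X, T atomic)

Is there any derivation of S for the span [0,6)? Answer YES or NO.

NO

NP/N (NP/PP)\(NP/N) (PP\S)/PP PP S (PP\(PP\S))\S
CKY chart[0,6] = {N/(N\NP), NP, NP/(NP\NP), PP/(PP\NP), S/(S\NP)}; S ∉ chart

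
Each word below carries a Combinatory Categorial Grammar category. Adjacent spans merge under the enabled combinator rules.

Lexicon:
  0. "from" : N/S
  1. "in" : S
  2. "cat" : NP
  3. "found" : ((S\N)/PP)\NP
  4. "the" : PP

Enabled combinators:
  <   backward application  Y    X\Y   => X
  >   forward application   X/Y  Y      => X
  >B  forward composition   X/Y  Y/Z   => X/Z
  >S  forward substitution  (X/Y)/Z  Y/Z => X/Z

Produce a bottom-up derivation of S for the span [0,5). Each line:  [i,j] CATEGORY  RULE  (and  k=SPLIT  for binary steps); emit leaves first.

[0,5] S   <
  [0,2] N   >
    [0,1] "from" : N/S
    [1,2] "in" : S
  [2,5] S\N   >
    [2,4] (S\N)/PP   <
      [2,3] "cat" : NP
      [3,4] "found" : ((S\N)/PP)\NP
    [4,5] "the" : PP

[0,1] N/S  lex  "from"
[1,2] S  lex  "in"
[0,2] N  >  k=1
[2,3] NP  lex  "cat"
[3,4] ((S\N)/PP)\NP  lex  "found"
[2,4] (S\N)/PP  <  k=3
[4,5] PP  lex  "the"
[2,5] S\N  >  k=4
[0,5] S  <  k=2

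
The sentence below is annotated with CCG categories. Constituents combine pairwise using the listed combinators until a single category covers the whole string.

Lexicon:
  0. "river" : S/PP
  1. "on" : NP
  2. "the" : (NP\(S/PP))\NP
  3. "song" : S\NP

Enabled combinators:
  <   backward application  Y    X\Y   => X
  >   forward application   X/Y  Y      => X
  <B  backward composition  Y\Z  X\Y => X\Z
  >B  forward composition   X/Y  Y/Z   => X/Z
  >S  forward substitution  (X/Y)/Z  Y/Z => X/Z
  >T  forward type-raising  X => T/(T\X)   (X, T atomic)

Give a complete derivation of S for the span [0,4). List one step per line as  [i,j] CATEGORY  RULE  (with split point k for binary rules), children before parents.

[0,1] S/PP  lex  "river"
[1,2] NP  lex  "on"
[2,3] (NP\(S/PP))\NP  lex  "the"
[1,3] NP\(S/PP)  <  k=2
[0,3] NP  <  k=1
[3,4] S\NP  lex  "song"
[0,4] S  <  k=3

[0,4] S   <
  [0,3] NP   <
    [0,1] "river" : S/PP
    [1,3] NP\(S/PP)   <
      [1,2] "on" : NP
      [2,3] "the" : (NP\(S/PP))\NP
  [3,4] "song" : S\NP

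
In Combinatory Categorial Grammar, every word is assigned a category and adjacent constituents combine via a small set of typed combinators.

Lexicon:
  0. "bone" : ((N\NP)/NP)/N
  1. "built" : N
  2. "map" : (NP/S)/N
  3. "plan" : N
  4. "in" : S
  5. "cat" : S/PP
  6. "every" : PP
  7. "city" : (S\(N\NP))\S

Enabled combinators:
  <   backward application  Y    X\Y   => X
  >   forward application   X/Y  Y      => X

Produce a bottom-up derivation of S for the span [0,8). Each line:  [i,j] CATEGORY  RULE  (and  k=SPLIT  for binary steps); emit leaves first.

[0,1] ((N\NP)/NP)/N  lex  "bone"
[1,2] N  lex  "built"
[0,2] (N\NP)/NP  >  k=1
[2,3] (NP/S)/N  lex  "map"
[3,4] N  lex  "plan"
[2,4] NP/S  >  k=3
[4,5] S  lex  "in"
[2,5] NP  >  k=4
[0,5] N\NP  >  k=2
[5,6] S/PP  lex  "cat"
[6,7] PP  lex  "every"
[5,7] S  >  k=6
[7,8] (S\(N\NP))\S  lex  "city"
[5,8] S\(N\NP)  <  k=7
[0,8] S  <  k=5

[0,8] S   <
  [0,5] N\NP   >
    [0,2] (N\NP)/NP   >
      [0,1] "bone" : ((N\NP)/NP)/N
      [1,2] "built" : N
    [2,5] NP   >
      [2,4] NP/S   >
        [2,3] "map" : (NP/S)/N
        [3,4] "plan" : N
      [4,5] "in" : S
  [5,8] S\(N\NP)   <
    [5,7] S   >
      [5,6] "cat" : S/PP
      [6,7] "every" : PP
    [7,8] "city" : (S\(N\NP))\S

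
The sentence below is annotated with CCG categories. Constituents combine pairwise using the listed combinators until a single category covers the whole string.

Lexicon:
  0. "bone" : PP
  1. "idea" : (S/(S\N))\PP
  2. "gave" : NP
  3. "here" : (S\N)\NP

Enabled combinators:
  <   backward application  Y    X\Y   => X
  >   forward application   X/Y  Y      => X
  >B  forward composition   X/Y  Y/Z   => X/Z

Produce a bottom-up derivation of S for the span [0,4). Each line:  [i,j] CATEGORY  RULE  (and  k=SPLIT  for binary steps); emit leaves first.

[0,1] PP  lex  "bone"
[1,2] (S/(S\N))\PP  lex  "idea"
[0,2] S/(S\N)  <  k=1
[2,3] NP  lex  "gave"
[3,4] (S\N)\NP  lex  "here"
[2,4] S\N  <  k=3
[0,4] S  >  k=2

[0,4] S   >
  [0,2] S/(S\N)   <
    [0,1] "bone" : PP
    [1,2] "idea" : (S/(S\N))\PP
  [2,4] S\N   <
    [2,3] "gave" : NP
    [3,4] "here" : (S\N)\NP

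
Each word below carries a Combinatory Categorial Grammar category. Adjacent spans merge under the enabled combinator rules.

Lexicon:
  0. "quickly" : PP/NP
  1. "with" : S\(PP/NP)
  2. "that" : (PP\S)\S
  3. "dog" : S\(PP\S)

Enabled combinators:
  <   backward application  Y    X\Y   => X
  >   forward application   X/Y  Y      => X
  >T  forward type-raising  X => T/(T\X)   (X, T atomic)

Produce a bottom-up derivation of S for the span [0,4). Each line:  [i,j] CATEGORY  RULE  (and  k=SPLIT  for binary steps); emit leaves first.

[0,1] PP/NP  lex  "quickly"
[1,2] S\(PP/NP)  lex  "with"
[0,2] S  <  k=1
[2,3] (PP\S)\S  lex  "that"
[0,3] PP\S  <  k=2
[3,4] S\(PP\S)  lex  "dog"
[0,4] S  <  k=3

[0,4] S   <
  [0,3] PP\S   <
    [0,2] S   <
      [0,1] "quickly" : PP/NP
      [1,2] "with" : S\(PP/NP)
    [2,3] "that" : (PP\S)\S
  [3,4] "dog" : S\(PP\S)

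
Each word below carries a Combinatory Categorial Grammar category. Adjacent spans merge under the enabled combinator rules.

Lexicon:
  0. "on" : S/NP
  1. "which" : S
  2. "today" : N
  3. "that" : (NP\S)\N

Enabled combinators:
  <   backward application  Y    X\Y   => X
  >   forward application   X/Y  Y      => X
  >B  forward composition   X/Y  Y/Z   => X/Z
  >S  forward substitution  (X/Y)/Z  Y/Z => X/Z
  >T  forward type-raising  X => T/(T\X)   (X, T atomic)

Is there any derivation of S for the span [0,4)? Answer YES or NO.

YES

[0,4] S   >
  [0,1] "on" : S/NP
  [1,4] NP   <
    [1,2] "which" : S
    [2,4] NP\S   <
      [2,3] "today" : N
      [3,4] "that" : (NP\S)\N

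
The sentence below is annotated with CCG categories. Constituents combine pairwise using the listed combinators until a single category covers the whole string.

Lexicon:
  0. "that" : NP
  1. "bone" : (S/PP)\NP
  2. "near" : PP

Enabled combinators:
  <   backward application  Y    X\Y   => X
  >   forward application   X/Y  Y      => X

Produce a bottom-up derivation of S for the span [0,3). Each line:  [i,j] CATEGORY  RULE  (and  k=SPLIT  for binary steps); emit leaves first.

[0,1] NP  lex  "that"
[1,2] (S/PP)\NP  lex  "bone"
[0,2] S/PP  <  k=1
[2,3] PP  lex  "near"
[0,3] S  >  k=2

[0,3] S   >
  [0,2] S/PP   <
    [0,1] "that" : NP
    [1,2] "bone" : (S/PP)\NP
  [2,3] "near" : PP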